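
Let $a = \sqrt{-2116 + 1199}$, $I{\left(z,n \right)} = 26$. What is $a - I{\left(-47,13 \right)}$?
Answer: $-26 + i \sqrt{917} \approx -26.0 + 30.282 i$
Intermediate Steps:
$a = i \sqrt{917}$ ($a = \sqrt{-917} = i \sqrt{917} \approx 30.282 i$)
$a - I{\left(-47,13 \right)} = i \sqrt{917} - 26 = -26 + i \sqrt{917}$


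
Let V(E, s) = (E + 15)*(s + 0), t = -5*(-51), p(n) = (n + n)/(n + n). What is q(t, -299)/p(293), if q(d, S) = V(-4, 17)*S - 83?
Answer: -55996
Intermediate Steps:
p(n) = 1 (p(n) = (2*n)/((2*n)) = (2*n)*(1/(2*n)) = 1)
t = 255
V(E, s) = s*(15 + E) (V(E, s) = (15 + E)*s = s*(15 + E))
q(d, S) = -83 + 187*S (q(d, S) = (17*(15 - 4))*S - 83 = (17*11)*S - 83 = 187*S - 83 = -83 + 187*S)
q(t, -299)/p(293) = (-83 + 187*(-299))/1 = (-83 - 55913)*1 = -55996*1 = -55996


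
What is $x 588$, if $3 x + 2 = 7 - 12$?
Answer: $-1372$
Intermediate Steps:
$x = - \frac{7}{3}$ ($x = - \frac{2}{3} + \frac{7 - 12}{3} = - \frac{2}{3} + \frac{1}{3} \left(-5\right) = - \frac{2}{3} - \frac{5}{3} = - \frac{7}{3} \approx -2.3333$)
$x 588 = \left(- \frac{7}{3}\right) 588 = -1372$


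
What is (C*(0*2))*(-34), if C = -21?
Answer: 0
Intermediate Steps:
(C*(0*2))*(-34) = -0*2*(-34) = -21*0*(-34) = 0*(-34) = 0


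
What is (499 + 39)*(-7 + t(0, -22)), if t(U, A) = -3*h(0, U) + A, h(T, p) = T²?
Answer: -15602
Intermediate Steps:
t(U, A) = A (t(U, A) = -3*0² + A = -3*0 + A = 0 + A = A)
(499 + 39)*(-7 + t(0, -22)) = (499 + 39)*(-7 - 22) = 538*(-29) = -15602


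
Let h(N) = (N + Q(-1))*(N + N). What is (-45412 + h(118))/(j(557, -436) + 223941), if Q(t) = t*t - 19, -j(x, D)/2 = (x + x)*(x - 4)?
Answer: 21812/1008143 ≈ 0.021636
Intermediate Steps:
j(x, D) = -4*x*(-4 + x) (j(x, D) = -2*(x + x)*(x - 4) = -2*2*x*(-4 + x) = -4*x*(-4 + x))
Q(t) = -19 + t² (Q(t) = t² - 19 = -19 + t²)
h(N) = 2*N*(-18 + N) (h(N) = (N + (-19 + (-1)²))*(N + N) = (N + (-19 + 1))*(2*N) = (N - 18)*(2*N) = (-18 + N)*(2*N) = 2*N*(-18 + N))
(-45412 + h(118))/(j(557, -436) + 223941) = (-45412 + 2*118*(-18 + 118))/(4*557*(4 - 1*557) + 223941) = (-45412 + 2*118*100)/(4*557*(4 - 557) + 223941) = (-45412 + 23600)/(4*557*(-553) + 223941) = -21812/(-1232084 + 223941) = -21812/(-1008143) = -21812*(-1/1008143) = 21812/1008143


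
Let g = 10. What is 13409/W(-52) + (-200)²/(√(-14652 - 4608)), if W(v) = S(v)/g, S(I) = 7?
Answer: 134090/7 - 4000*I*√535/321 ≈ 19156.0 - 288.23*I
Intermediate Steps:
W(v) = 7/10
13409/W(-52) + (-200)²/(√(-14652 - 4608)) = 13409/(7/10) + (-200)²/(√(-14652 - 4608)) = 13409*(10/7) + 40000/(√(-19260)) = 134090/7 + 40000/((6*I*√535)) = 134090/7 + 40000*(-I*√535/3210) = 134090/7 - 4000*I*√535/321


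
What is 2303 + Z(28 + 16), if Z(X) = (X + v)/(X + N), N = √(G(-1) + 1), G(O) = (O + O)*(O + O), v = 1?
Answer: 4449073/1931 - 45*√5/1931 ≈ 2304.0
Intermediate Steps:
G(O) = 4*O² (G(O) = (2*O)*(2*O) = 4*O²)
N = √5 (N = √(4*(-1)² + 1) = √(4*1 + 1) = √(4 + 1) = √5 ≈ 2.2361)
Z(X) = (1 + X)/(X + √5) (Z(X) = (X + 1)/(X + √5) = (1 + X)/(X + √5))
2303 + Z(28 + 16) = 2303 + (1 + (28 + 16))/((28 + 16) + √5) = 2303 + (1 + 44)/(44 + √5) = 2303 + 45/(44 + √5)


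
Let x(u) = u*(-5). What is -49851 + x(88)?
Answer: -50291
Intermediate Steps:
x(u) = -5*u
-49851 + x(88) = -49851 - 5*88 = -49851 - 440 = -50291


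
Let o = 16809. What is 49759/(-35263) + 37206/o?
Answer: 12194773/15198353 ≈ 0.80237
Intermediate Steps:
49759/(-35263) + 37206/o = 49759/(-35263) + 37206/16809 = 49759*(-1/35263) + 37206*(1/16809) = -49759/35263 + 954/431 = 12194773/15198353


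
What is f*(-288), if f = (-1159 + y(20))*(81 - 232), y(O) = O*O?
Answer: -33007392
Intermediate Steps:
y(O) = O²
f = 114609 (f = (-1159 + 20²)*(81 - 232) = (-1159 + 400)*(-151) = -759*(-151) = 114609)
f*(-288) = 114609*(-288) = -33007392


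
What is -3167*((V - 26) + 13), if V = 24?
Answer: -34837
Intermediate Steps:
-3167*((V - 26) + 13) = -3167*((24 - 26) + 13) = -3167*(-2 + 13) = -3167*11 = -34837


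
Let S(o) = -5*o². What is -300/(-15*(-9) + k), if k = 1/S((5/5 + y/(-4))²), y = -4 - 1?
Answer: -9841500/4428419 ≈ -2.2224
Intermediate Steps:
y = -5
k = -256/32805 (k = 1/(-5*(5/5 - 5/(-4))⁴) = 1/(-5*(5*(⅕) - 5*(-¼))⁴) = 1/(-5*(1 + 5/4)⁴) = 1/(-5*((9/4)²)²) = 1/(-5*(81/16)²) = 1/(-5*6561/256) = 1/(-32805/256) = -256/32805 ≈ -0.0078037)
-300/(-15*(-9) + k) = -300/(-15*(-9) - 256/32805) = -300/(135 - 256/32805) = -300/4428419/32805 = -300*32805/4428419 = -9841500/4428419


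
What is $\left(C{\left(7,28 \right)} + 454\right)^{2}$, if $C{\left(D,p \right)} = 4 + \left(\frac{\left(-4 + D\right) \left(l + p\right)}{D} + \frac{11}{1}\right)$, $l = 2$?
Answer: $\frac{11377129}{49} \approx 2.3219 \cdot 10^{5}$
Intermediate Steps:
$C{\left(D,p \right)} = 15 + \frac{\left(-4 + D\right) \left(2 + p\right)}{D}$ ($C{\left(D,p \right)} = 4 + \left(\frac{\left(-4 + D\right) \left(2 + p\right)}{D} + \frac{11}{1}\right) = 4 + \left(\frac{\left(-4 + D\right) \left(2 + p\right)}{D} + 11 \cdot 1\right) = 4 + \left(\frac{\left(-4 + D\right) \left(2 + p\right)}{D} + 11\right) = 4 + \left(11 + \frac{\left(-4 + D\right) \left(2 + p\right)}{D}\right) = 15 + \frac{\left(-4 + D\right) \left(2 + p\right)}{D}$)
$\left(C{\left(7,28 \right)} + 454\right)^{2} = \left(\frac{-8 - 112 + 7 \left(17 + 28\right)}{7} + 454\right)^{2} = \left(\frac{-8 - 112 + 7 \cdot 45}{7} + 454\right)^{2} = \left(\frac{-8 - 112 + 315}{7} + 454\right)^{2} = \left(\frac{1}{7} \cdot 195 + 454\right)^{2} = \left(\frac{195}{7} + 454\right)^{2} = \left(\frac{3373}{7}\right)^{2} = \frac{11377129}{49}$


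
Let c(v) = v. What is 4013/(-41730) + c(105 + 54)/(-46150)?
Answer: -737827/7407075 ≈ -0.099611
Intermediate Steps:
4013/(-41730) + c(105 + 54)/(-46150) = 4013/(-41730) + (105 + 54)/(-46150) = 4013*(-1/41730) + 159*(-1/46150) = -4013/41730 - 159/46150 = -737827/7407075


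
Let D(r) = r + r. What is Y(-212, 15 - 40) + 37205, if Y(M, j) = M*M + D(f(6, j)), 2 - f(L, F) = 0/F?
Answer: 82153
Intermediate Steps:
f(L, F) = 2 (f(L, F) = 2 - 0/F = 2 - 1*0 = 2 + 0 = 2)
D(r) = 2*r
Y(M, j) = 4 + M**2 (Y(M, j) = M*M + 2*2 = M**2 + 4 = 4 + M**2)
Y(-212, 15 - 40) + 37205 = (4 + (-212)**2) + 37205 = (4 + 44944) + 37205 = 44948 + 37205 = 82153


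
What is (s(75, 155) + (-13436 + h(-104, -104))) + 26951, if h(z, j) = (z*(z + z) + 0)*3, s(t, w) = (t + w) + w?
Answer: 78796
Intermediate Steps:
s(t, w) = t + 2*w
h(z, j) = 6*z**2 (h(z, j) = (z*(2*z) + 0)*3 = (2*z**2 + 0)*3 = (2*z**2)*3 = 6*z**2)
(s(75, 155) + (-13436 + h(-104, -104))) + 26951 = ((75 + 2*155) + (-13436 + 6*(-104)**2)) + 26951 = ((75 + 310) + (-13436 + 6*10816)) + 26951 = (385 + (-13436 + 64896)) + 26951 = (385 + 51460) + 26951 = 51845 + 26951 = 78796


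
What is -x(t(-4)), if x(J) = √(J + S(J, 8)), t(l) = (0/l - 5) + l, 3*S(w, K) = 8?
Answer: -I*√57/3 ≈ -2.5166*I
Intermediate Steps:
S(w, K) = 8/3 (S(w, K) = (⅓)*8 = 8/3)
t(l) = -5 + l (t(l) = (0 - 5) + l = -5 + l)
x(J) = √(8/3 + J) (x(J) = √(J + 8/3) = √(8/3 + J))
-x(t(-4)) = -√(24 + 9*(-5 - 4))/3 = -√(24 + 9*(-9))/3 = -√(24 - 81)/3 = -√(-57)/3 = -I*√57/3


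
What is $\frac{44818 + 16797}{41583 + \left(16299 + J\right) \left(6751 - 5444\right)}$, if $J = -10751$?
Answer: $\frac{61615}{7292819} \approx 0.0084487$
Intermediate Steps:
$\frac{44818 + 16797}{41583 + \left(16299 + J\right) \left(6751 - 5444\right)} = \frac{44818 + 16797}{41583 + \left(16299 - 10751\right) \left(6751 - 5444\right)} = \frac{61615}{41583 + 5548 \cdot 1307} = \frac{61615}{41583 + 7251236} = \frac{61615}{7292819}$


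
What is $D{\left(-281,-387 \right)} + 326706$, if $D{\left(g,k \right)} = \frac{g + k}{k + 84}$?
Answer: $\frac{98992586}{303} \approx 3.2671 \cdot 10^{5}$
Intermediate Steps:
$D{\left(g,k \right)} = \frac{g + k}{84 + k}$
$D{\left(-281,-387 \right)} + 326706 = \frac{-281 - 387}{84 - 387} + 326706 = \frac{1}{-303} \left(-668\right) + 326706 = \left(- \frac{1}{303}\right) \left(-668\right) + 326706 = \frac{668}{303} + 326706 = \frac{98992586}{303}$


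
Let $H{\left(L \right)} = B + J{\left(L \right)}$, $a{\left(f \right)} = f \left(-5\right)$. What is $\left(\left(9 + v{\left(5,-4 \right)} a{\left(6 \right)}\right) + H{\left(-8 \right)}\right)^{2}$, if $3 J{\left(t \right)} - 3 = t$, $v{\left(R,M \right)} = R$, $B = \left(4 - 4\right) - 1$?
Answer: $\frac{185761}{9} \approx 20640.0$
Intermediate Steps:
$B = -1$ ($B = 0 - 1 = -1$)
$a{\left(f \right)} = - 5 f$
$J{\left(t \right)} = 1 + \frac{t}{3}$
$H{\left(L \right)} = \frac{L}{3}$ ($H{\left(L \right)} = -1 + \left(1 + \frac{L}{3}\right) = \frac{L}{3}$)
$\left(\left(9 + v{\left(5,-4 \right)} a{\left(6 \right)}\right) + H{\left(-8 \right)}\right)^{2} = \left(\left(9 + 5 \left(\left(-5\right) 6\right)\right) + \frac{1}{3} \left(-8\right)\right)^{2} = \left(\left(9 + 5 \left(-30\right)\right) - \frac{8}{3}\right)^{2} = \left(\left(9 - 150\right) - \frac{8}{3}\right)^{2} = \left(-141 - \frac{8}{3}\right)^{2} = \left(- \frac{431}{3}\right)^{2} = \frac{185761}{9}$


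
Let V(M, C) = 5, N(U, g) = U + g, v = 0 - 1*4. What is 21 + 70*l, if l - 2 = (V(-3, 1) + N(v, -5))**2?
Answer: 1281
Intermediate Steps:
v = -4 (v = 0 - 4 = -4)
l = 18 (l = 2 + (5 + (-4 - 5))**2 = 2 + (5 - 9)**2 = 2 + (-4)**2 = 2 + 16 = 18)
21 + 70*l = 21 + 70*18 = 21 + 1260 = 1281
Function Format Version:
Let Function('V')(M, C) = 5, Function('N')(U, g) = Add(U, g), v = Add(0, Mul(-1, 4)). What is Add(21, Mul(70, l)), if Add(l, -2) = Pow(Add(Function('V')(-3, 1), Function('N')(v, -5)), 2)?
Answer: 1281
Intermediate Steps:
v = -4 (v = Add(0, -4) = -4)
l = 18 (l = Add(2, Pow(Add(5, Add(-4, -5)), 2)) = Add(2, Pow(Add(5, -9), 2)) = Add(2, Pow(-4, 2)) = Add(2, 16) = 18)
Add(21, Mul(70, l)) = Add(21, Mul(70, 18)) = Add(21, 1260) = 1281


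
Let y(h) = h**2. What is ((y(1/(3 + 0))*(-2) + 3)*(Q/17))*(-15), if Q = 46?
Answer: -5750/51 ≈ -112.75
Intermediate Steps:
((y(1/(3 + 0))*(-2) + 3)*(Q/17))*(-15) = (((1/(3 + 0))**2*(-2) + 3)*(46/17))*(-15) = (((1/3)**2*(-2) + 3)*(46*(1/17)))*(-15) = (((1/3)**2*(-2) + 3)*(46/17))*(-15) = (((1/9)*(-2) + 3)*(46/17))*(-15) = ((-2/9 + 3)*(46/17))*(-15) = ((25/9)*(46/17))*(-15) = (1150/153)*(-15) = -5750/51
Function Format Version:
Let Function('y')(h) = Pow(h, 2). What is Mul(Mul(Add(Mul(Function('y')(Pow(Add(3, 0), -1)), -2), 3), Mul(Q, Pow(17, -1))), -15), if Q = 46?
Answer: Rational(-5750, 51) ≈ -112.75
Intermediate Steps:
Mul(Mul(Add(Mul(Function('y')(Pow(Add(3, 0), -1)), -2), 3), Mul(Q, Pow(17, -1))), -15) = Mul(Mul(Add(Mul(Pow(Pow(Add(3, 0), -1), 2), -2), 3), Mul(46, Pow(17, -1))), -15) = Mul(Mul(Add(Mul(Pow(Pow(3, -1), 2), -2), 3), Mul(46, Rational(1, 17))), -15) = Mul(Mul(Add(Mul(Pow(Rational(1, 3), 2), -2), 3), Rational(46, 17)), -15) = Mul(Mul(Add(Mul(Rational(1, 9), -2), 3), Rational(46, 17)), -15) = Mul(Mul(Add(Rational(-2, 9), 3), Rational(46, 17)), -15) = Mul(Mul(Rational(25, 9), Rational(46, 17)), -15) = Mul(Rational(1150, 153), -15) = Rational(-5750, 51)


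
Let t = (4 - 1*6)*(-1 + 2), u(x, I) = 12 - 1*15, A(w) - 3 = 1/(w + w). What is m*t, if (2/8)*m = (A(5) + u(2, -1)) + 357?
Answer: -14284/5 ≈ -2856.8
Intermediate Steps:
A(w) = 3 + 1/(2*w) (A(w) = 3 + 1/(w + w) = 3 + 1/(2*w))
u(x, I) = -3 (u(x, I) = 12 - 15 = -3)
m = 7142/5 (m = 4*(((3 + (½)/5) - 3) + 357) = 4*(((3 + (½)*(⅕)) - 3) + 357) = 4*(((3 + ⅒) - 3) + 357) = 4*((31/10 - 3) + 357) = 4*(⅒ + 357) = 4*(3571/10) = 7142/5 ≈ 1428.4)
t = -2 (t = (4 - 6)*1 = -2*1 = -2)
m*t = (7142/5)*(-2) = -14284/5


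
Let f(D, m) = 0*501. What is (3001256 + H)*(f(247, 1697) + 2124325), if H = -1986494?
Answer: 2155684285650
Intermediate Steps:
f(D, m) = 0
(3001256 + H)*(f(247, 1697) + 2124325) = (3001256 - 1986494)*(0 + 2124325) = 1014762*2124325 = 2155684285650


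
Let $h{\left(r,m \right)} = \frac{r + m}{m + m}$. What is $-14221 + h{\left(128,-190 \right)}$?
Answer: $- \frac{2701959}{190} \approx -14221.0$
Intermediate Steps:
$h{\left(r,m \right)} = \frac{m + r}{2 m}$
$-14221 + h{\left(128,-190 \right)} = -14221 + \frac{-190 + 128}{2 \left(-190\right)} = -14221 + \frac{1}{2} \left(- \frac{1}{190}\right) \left(-62\right) = -14221 + \frac{31}{190} = - \frac{2701959}{190}$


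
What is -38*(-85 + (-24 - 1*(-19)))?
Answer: 3420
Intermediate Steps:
-38*(-85 + (-24 - 1*(-19))) = -38*(-85 + (-24 + 19)) = -38*(-85 - 5) = -38*(-90) = 3420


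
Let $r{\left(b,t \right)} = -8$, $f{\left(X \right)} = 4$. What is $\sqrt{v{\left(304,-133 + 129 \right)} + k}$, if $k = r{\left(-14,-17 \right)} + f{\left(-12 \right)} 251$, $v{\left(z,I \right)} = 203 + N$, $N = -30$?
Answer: $\sqrt{1169} \approx 34.191$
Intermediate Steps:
$v{\left(z,I \right)} = 173$ ($v{\left(z,I \right)} = 203 - 30 = 173$)
$k = 996$ ($k = -8 + 4 \cdot 251 = -8 + 1004 = 996$)
$\sqrt{v{\left(304,-133 + 129 \right)} + k} = \sqrt{173 + 996} = \sqrt{1169}$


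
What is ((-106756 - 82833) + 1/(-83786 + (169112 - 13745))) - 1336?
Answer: -13666602424/71581 ≈ -1.9093e+5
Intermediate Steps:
((-106756 - 82833) + 1/(-83786 + (169112 - 13745))) - 1336 = (-189589 + 1/(-83786 + 155367)) - 1336 = (-189589 + 1/71581) - 1336 = -13570970208/71581 - 1336 = -13666602424/71581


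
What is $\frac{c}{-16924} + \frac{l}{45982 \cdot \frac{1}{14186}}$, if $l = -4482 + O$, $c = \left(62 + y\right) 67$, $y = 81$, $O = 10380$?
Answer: $\frac{707787038165}{389099684} \approx 1819.0$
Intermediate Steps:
$c = 9581$ ($c = \left(62 + 81\right) 67 = 143 \cdot 67 = 9581$)
$l = 5898$ ($l = -4482 + 10380 = 5898$)
$\frac{c}{-16924} + \frac{l}{45982 \cdot \frac{1}{14186}} = \frac{9581}{-16924} + \frac{5898}{45982 \cdot \frac{1}{14186}} = 9581 \left(- \frac{1}{16924}\right) + \frac{5898}{45982 \cdot \frac{1}{14186}} = - \frac{9581}{16924} + \frac{5898}{\frac{22991}{7093}} = - \frac{9581}{16924} + 5898 \cdot \frac{7093}{22991} = - \frac{9581}{16924} + \frac{41834514}{22991} = \frac{707787038165}{389099684}$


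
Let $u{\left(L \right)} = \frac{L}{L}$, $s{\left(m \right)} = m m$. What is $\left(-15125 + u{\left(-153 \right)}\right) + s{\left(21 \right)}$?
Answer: $-14683$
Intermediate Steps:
$s{\left(m \right)} = m^{2}$
$u{\left(L \right)} = 1$
$\left(-15125 + u{\left(-153 \right)}\right) + s{\left(21 \right)} = \left(-15125 + 1\right) + 21^{2} = -15124 + 441 = -14683$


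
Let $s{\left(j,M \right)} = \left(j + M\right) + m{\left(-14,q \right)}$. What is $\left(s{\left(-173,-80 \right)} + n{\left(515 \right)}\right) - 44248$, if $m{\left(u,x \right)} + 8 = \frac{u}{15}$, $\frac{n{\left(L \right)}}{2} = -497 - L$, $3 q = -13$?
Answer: $- \frac{698009}{15} \approx -46534.0$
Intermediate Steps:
$q = - \frac{13}{3}$ ($q = \frac{1}{3} \left(-13\right) = - \frac{13}{3} \approx -4.3333$)
$n{\left(L \right)} = -994 - 2 L$ ($n{\left(L \right)} = 2 \left(-497 - L\right) = -994 - 2 L$)
$m{\left(u,x \right)} = -8 + \frac{u}{15}$
$s{\left(j,M \right)} = - \frac{134}{15} + M + j$ ($s{\left(j,M \right)} = \left(j + M\right) + \left(-8 + \frac{1}{15} \left(-14\right)\right) = \left(M + j\right) - \frac{134}{15} = - \frac{134}{15} + M + j$)
$\left(s{\left(-173,-80 \right)} + n{\left(515 \right)}\right) - 44248 = \left(\left(- \frac{134}{15} - 80 - 173\right) - 2024\right) - 44248 = \left(- \frac{3929}{15} - 2024\right) - 44248 = - \frac{34289}{15} - 44248 = - \frac{698009}{15}$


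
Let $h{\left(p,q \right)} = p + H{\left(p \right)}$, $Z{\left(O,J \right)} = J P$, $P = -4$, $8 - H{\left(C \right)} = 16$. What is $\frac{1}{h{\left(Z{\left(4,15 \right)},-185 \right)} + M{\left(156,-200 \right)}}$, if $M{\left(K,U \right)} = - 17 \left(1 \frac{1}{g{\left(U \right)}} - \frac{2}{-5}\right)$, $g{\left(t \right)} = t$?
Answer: $- \frac{200}{14943} \approx -0.013384$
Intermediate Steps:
$H{\left(C \right)} = -8$ ($H{\left(C \right)} = 8 - 16 = -8$)
$M{\left(K,U \right)} = - \frac{34}{5} - \frac{17}{U}$ ($M{\left(K,U \right)} = - 17 \left(1 \frac{1}{U} - \frac{2}{-5}\right) = - 17 \left(\frac{1}{U} - - \frac{2}{5}\right) = - 17 \left(\frac{1}{U} + \frac{2}{5}\right) = - 17 \left(\frac{2}{5} + \frac{1}{U}\right) = - \frac{34}{5} - \frac{17}{U}$)
$Z{\left(O,J \right)} = - 4 J$ ($Z{\left(O,J \right)} = J \left(-4\right) = - 4 J$)
$h{\left(p,q \right)} = -8 + p$ ($h{\left(p,q \right)} = p - 8 = -8 + p$)
$\frac{1}{h{\left(Z{\left(4,15 \right)},-185 \right)} + M{\left(156,-200 \right)}} = \frac{1}{\left(-8 - 60\right) - \left(\frac{34}{5} + \frac{17}{-200}\right)} = \frac{1}{\left(-8 - 60\right) - \frac{1343}{200}} = \frac{1}{-68 + \left(- \frac{34}{5} + \frac{17}{200}\right)} = \frac{1}{-68 - \frac{1343}{200}} = \frac{1}{- \frac{14943}{200}} = - \frac{200}{14943}$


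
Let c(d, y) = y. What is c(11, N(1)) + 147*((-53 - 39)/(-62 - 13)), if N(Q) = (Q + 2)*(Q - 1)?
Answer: 4508/25 ≈ 180.32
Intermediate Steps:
N(Q) = (-1 + Q)*(2 + Q) (N(Q) = (2 + Q)*(-1 + Q) = (-1 + Q)*(2 + Q))
c(11, N(1)) + 147*((-53 - 39)/(-62 - 13)) = (-2 + 1 + 1²) + 147*((-53 - 39)/(-62 - 13)) = (-2 + 1 + 1) + 147*(-92/(-75)) = 0 + 147*(-92*(-1/75)) = 0 + 147*(92/75) = 0 + 4508/25 = 4508/25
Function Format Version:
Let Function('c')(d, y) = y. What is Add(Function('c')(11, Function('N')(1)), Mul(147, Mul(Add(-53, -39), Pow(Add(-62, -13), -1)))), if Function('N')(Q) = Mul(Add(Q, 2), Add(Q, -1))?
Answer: Rational(4508, 25) ≈ 180.32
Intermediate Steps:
Function('N')(Q) = Mul(Add(-1, Q), Add(2, Q)) (Function('N')(Q) = Mul(Add(2, Q), Add(-1, Q)) = Mul(Add(-1, Q), Add(2, Q)))
Add(Function('c')(11, Function('N')(1)), Mul(147, Mul(Add(-53, -39), Pow(Add(-62, -13), -1)))) = Add(Add(-2, 1, Pow(1, 2)), Mul(147, Mul(Add(-53, -39), Pow(Add(-62, -13), -1)))) = Add(Add(-2, 1, 1), Mul(147, Mul(-92, Pow(-75, -1)))) = Add(0, Mul(147, Mul(-92, Rational(-1, 75)))) = Add(0, Mul(147, Rational(92, 75))) = Add(0, Rational(4508, 25)) = Rational(4508, 25)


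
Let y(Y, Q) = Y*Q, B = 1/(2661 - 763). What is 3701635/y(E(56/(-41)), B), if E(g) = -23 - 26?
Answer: -1003671890/7 ≈ -1.4338e+8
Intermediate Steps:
B = 1/1898 ≈ 0.00052687
E(g) = -49
y(Y, Q) = Q*Y
3701635/y(E(56/(-41)), B) = 3701635/(((1/1898)*(-49))) = 3701635/(-49/1898) = 3701635*(-1898/49) = -1003671890/7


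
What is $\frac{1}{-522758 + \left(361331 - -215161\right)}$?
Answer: $\frac{1}{53734} \approx 1.861 \cdot 10^{-5}$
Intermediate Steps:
$\frac{1}{-522758 + \left(361331 - -215161\right)} = \frac{1}{-522758 + \left(361331 + 215161\right)} = \frac{1}{-522758 + 576492} = \frac{1}{53734}$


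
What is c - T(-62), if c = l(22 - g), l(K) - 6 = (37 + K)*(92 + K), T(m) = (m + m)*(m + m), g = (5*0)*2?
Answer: -8644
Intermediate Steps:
g = 0 (g = 0*2 = 0)
T(m) = 4*m² (T(m) = (2*m)*(2*m) = 4*m²)
l(K) = 6 + (37 + K)*(92 + K)
c = 6732 (c = 3410 + (22 - 1*0)² + 129*(22 - 1*0) = 3410 + (22 + 0)² + 129*(22 + 0) = 3410 + 22² + 129*22 = 3410 + 484 + 2838 = 6732)
c - T(-62) = 6732 - 4*(-62)² = 6732 - 4*3844 = 6732 - 1*15376 = 6732 - 15376 = -8644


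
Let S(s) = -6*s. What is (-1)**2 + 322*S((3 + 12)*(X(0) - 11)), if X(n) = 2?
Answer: 260821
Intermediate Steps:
(-1)**2 + 322*S((3 + 12)*(X(0) - 11)) = (-1)**2 + 322*(-6*(3 + 12)*(2 - 11)) = 1 + 322*(-90*(-9)) = 1 + 322*(-6*(-135)) = 1 + 322*810 = 1 + 260820 = 260821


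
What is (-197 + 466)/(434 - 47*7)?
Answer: 269/105 ≈ 2.5619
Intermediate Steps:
(-197 + 466)/(434 - 47*7) = 269/(434 - 329) = 269/105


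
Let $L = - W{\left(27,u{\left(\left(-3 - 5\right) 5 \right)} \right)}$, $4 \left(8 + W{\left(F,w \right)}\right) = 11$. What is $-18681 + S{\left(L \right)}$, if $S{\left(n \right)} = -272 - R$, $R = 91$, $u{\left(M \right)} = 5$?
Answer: $-19044$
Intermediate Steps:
$W{\left(F,w \right)} = - \frac{21}{4}$ ($W{\left(F,w \right)} = -8 + \frac{1}{4} \cdot 11 = -8 + \frac{11}{4} = - \frac{21}{4}$)
$L = \frac{21}{4}$ ($L = \left(-1\right) \left(- \frac{21}{4}\right) = \frac{21}{4} \approx 5.25$)
$S{\left(n \right)} = -363$ ($S{\left(n \right)} = -272 - 91 = -363$)
$-18681 + S{\left(L \right)} = -18681 - 363 = -19044$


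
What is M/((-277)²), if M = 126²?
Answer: 15876/76729 ≈ 0.20691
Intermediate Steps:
M = 15876
M/((-277)²) = 15876/((-277)²) = 15876/76729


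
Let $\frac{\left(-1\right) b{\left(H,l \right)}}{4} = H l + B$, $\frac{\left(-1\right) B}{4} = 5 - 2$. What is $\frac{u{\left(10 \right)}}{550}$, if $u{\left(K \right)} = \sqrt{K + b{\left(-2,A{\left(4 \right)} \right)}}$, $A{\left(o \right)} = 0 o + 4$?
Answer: $\frac{3 \sqrt{10}}{550} \approx 0.017249$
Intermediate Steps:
$B = -12$ ($B = - 4 \left(5 - 2\right) = \left(-4\right) 3 = -12$)
$A{\left(o \right)} = 4$ ($A{\left(o \right)} = 0 + 4 = 4$)
$b{\left(H,l \right)} = 48 - 4 H l$ ($b{\left(H,l \right)} = - 4 \left(H l - 12\right) = - 4 \left(-12 + H l\right) = 48 - 4 H l$)
$u{\left(K \right)} = \sqrt{80 + K}$ ($u{\left(K \right)} = \sqrt{K + \left(48 - \left(-8\right) 4\right)} = \sqrt{K + \left(48 + 32\right)} = \sqrt{K + 80} = \sqrt{80 + K}$)
$\frac{u{\left(10 \right)}}{550} = \frac{\sqrt{80 + 10}}{550} = \sqrt{90} \cdot \frac{1}{550} = 3 \sqrt{10} \cdot \frac{1}{550} = \frac{3 \sqrt{10}}{550}$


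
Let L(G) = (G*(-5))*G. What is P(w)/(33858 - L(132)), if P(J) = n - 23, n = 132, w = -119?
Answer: 109/120978 ≈ 0.00090099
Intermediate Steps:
P(J) = 109 (P(J) = 132 - 23 = 109)
L(G) = -5*G² (L(G) = (-5*G)*G = -5*G²)
P(w)/(33858 - L(132)) = 109/(33858 - (-5)*132²) = 109/(33858 - (-5)*17424) = 109/(33858 - 1*(-87120)) = 109/(33858 + 87120) = 109/120978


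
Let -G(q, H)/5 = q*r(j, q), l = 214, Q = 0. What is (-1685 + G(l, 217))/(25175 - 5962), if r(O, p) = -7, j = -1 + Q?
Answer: 5805/19213 ≈ 0.30214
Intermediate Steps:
j = -1 (j = -1 + 0 = -1)
G(q, H) = 35*q (G(q, H) = -5*q*(-7) = -(-35)*q = 35*q)
(-1685 + G(l, 217))/(25175 - 5962) = (-1685 + 35*214)/(25175 - 5962) = (-1685 + 7490)/19213 = 5805*(1/19213) = 5805/19213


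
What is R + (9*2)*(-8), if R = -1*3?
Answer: -147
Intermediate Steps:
R = -3
R + (9*2)*(-8) = -3 + (9*2)*(-8) = -3 + 18*(-8) = -3 - 144 = -147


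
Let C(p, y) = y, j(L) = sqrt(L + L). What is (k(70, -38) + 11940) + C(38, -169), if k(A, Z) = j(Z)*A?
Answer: 11771 + 140*I*sqrt(19) ≈ 11771.0 + 610.25*I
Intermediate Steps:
j(L) = sqrt(2)*sqrt(L) (j(L) = sqrt(2*L) = sqrt(2)*sqrt(L))
k(A, Z) = A*sqrt(2)*sqrt(Z) (k(A, Z) = (sqrt(2)*sqrt(Z))*A = A*sqrt(2)*sqrt(Z))
(k(70, -38) + 11940) + C(38, -169) = (70*sqrt(2)*sqrt(-38) + 11940) - 169 = (70*sqrt(2)*(I*sqrt(38)) + 11940) - 169 = (140*I*sqrt(19) + 11940) - 169 = (11940 + 140*I*sqrt(19)) - 169 = 11771 + 140*I*sqrt(19)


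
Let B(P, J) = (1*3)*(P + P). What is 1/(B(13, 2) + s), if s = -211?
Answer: -1/133 ≈ -0.0075188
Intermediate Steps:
B(P, J) = 6*P (B(P, J) = 3*(2*P) = 6*P)
1/(B(13, 2) + s) = 1/(6*13 - 211) = 1/(78 - 211) = 1/(-133) = -1/133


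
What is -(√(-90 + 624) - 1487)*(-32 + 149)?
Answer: 173979 - 117*√534 ≈ 1.7128e+5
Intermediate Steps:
-(√(-90 + 624) - 1487)*(-32 + 149) = -(√534 - 1487)*117 = -(-1487 + √534)*117 = -(-173979 + 117*√534) = 173979 - 117*√534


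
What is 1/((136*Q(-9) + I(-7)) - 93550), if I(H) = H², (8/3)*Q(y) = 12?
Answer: -1/92889 ≈ -1.0766e-5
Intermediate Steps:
Q(y) = 9/2 (Q(y) = (3/8)*12 = 9/2)
1/((136*Q(-9) + I(-7)) - 93550) = 1/((136*(9/2) + (-7)²) - 93550) = 1/((612 + 49) - 93550) = 1/(661 - 93550) = 1/(-92889) = -1/92889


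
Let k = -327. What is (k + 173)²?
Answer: 23716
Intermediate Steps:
(k + 173)² = (-327 + 173)² = (-154)² = 23716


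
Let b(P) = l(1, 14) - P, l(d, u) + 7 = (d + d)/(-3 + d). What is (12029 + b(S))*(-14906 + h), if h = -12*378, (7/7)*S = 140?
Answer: -230990402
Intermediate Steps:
S = 140
l(d, u) = -7 + 2*d/(-3 + d) (l(d, u) = -7 + (d + d)/(-3 + d) = -7 + (2*d)/(-3 + d) = -7 + 2*d/(-3 + d))
h = -4536
b(P) = -8 - P (b(P) = (21 - 5*1)/(-3 + 1) - P = (21 - 5)/(-2) - P = -½*16 - P = -8 - P)
(12029 + b(S))*(-14906 + h) = (12029 + (-8 - 1*140))*(-14906 - 4536) = (12029 + (-8 - 140))*(-19442) = (12029 - 148)*(-19442) = 11881*(-19442) = -230990402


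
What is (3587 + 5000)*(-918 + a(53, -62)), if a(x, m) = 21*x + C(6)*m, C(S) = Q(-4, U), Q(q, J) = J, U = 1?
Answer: 1142071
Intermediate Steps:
C(S) = 1
a(x, m) = m + 21*x (a(x, m) = 21*x + 1*m = 21*x + m = m + 21*x)
(3587 + 5000)*(-918 + a(53, -62)) = (3587 + 5000)*(-918 + (-62 + 21*53)) = 8587*(-918 + (-62 + 1113)) = 8587*(-918 + 1051) = 8587*133 = 1142071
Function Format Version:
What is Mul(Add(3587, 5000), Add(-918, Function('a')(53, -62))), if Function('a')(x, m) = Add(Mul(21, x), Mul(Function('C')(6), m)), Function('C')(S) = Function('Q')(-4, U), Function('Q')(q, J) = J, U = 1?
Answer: 1142071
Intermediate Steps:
Function('C')(S) = 1
Function('a')(x, m) = Add(m, Mul(21, x)) (Function('a')(x, m) = Add(Mul(21, x), Mul(1, m)) = Add(Mul(21, x), m) = Add(m, Mul(21, x)))
Mul(Add(3587, 5000), Add(-918, Function('a')(53, -62))) = Mul(Add(3587, 5000), Add(-918, Add(-62, Mul(21, 53)))) = Mul(8587, Add(-918, Add(-62, 1113))) = Mul(8587, Add(-918, 1051)) = Mul(8587, 133) = 1142071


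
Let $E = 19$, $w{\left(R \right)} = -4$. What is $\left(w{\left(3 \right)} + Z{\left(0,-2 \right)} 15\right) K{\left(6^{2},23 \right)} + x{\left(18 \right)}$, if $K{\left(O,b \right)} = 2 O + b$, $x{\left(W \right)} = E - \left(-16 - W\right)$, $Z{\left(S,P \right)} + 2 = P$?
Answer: $-6027$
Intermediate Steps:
$Z{\left(S,P \right)} = -2 + P$
$x{\left(W \right)} = 35 + W$ ($x{\left(W \right)} = 19 - \left(-16 - W\right) = 19 + \left(16 + W\right) = 35 + W$)
$K{\left(O,b \right)} = b + 2 O$
$\left(w{\left(3 \right)} + Z{\left(0,-2 \right)} 15\right) K{\left(6^{2},23 \right)} + x{\left(18 \right)} = \left(-4 + \left(-2 - 2\right) 15\right) \left(23 + 2 \cdot 6^{2}\right) + \left(35 + 18\right) = \left(-4 - 60\right) \left(23 + 2 \cdot 36\right) + 53 = \left(-4 - 60\right) \left(23 + 72\right) + 53 = \left(-64\right) 95 + 53 = -6080 + 53 = -6027$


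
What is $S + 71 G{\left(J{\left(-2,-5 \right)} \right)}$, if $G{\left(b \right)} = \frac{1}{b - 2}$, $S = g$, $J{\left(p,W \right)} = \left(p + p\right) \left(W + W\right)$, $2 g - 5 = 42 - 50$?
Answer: $\frac{7}{19} \approx 0.36842$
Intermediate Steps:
$g = - \frac{3}{2}$ ($g = \frac{5}{2} + \frac{42 - 50}{2} = \frac{5}{2} + \frac{1}{2} \left(-8\right) = \frac{5}{2} - 4 = - \frac{3}{2} \approx -1.5$)
$J{\left(p,W \right)} = 4 W p$ ($J{\left(p,W \right)} = 2 p 2 W = 4 W p$)
$S = - \frac{3}{2} \approx -1.5$
$G{\left(b \right)} = \frac{1}{-2 + b}$
$S + 71 G{\left(J{\left(-2,-5 \right)} \right)} = - \frac{3}{2} + \frac{71}{-2 + 4 \left(-5\right) \left(-2\right)} = - \frac{3}{2} + \frac{71}{-2 + 40} = - \frac{3}{2} + \frac{71}{38} = \frac{7}{19}$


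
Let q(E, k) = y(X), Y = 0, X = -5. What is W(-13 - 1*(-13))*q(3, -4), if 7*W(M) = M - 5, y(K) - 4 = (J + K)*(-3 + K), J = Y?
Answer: -220/7 ≈ -31.429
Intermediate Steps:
J = 0
y(K) = 4 + K*(-3 + K) (y(K) = 4 + (0 + K)*(-3 + K) = 4 + K*(-3 + K))
q(E, k) = 44 (q(E, k) = 4 + (-5)² - 3*(-5) = 4 + 25 + 15 = 44)
W(M) = -5/7 + M/7 (W(M) = (M - 5)/7 = (-5 + M)/7 = -5/7 + M/7)
W(-13 - 1*(-13))*q(3, -4) = (-5/7 + (-13 - 1*(-13))/7)*44 = (-5/7 + (-13 + 13)/7)*44 = (-5/7 + (⅐)*0)*44 = (-5/7 + 0)*44 = -5/7*44 = -220/7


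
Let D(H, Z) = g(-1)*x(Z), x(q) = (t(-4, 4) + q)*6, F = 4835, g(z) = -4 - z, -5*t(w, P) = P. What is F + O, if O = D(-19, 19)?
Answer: 22537/5 ≈ 4507.4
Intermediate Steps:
t(w, P) = -P/5
x(q) = -24/5 + 6*q (x(q) = (-1/5*4 + q)*6 = (-4/5 + q)*6 = -24/5 + 6*q)
D(H, Z) = 72/5 - 18*Z (D(H, Z) = (-4 - 1*(-1))*(-24/5 + 6*Z) = (-4 + 1)*(-24/5 + 6*Z) = -3*(-24/5 + 6*Z) = 72/5 - 18*Z)
O = -1638/5 (O = 72/5 - 18*19 = 72/5 - 342 = -1638/5 ≈ -327.60)
F + O = 4835 - 1638/5 = 22537/5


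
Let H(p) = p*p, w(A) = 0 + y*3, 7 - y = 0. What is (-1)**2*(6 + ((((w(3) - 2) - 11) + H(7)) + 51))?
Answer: 114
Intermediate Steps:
y = 7 (y = 7 - 1*0 = 7 + 0 = 7)
w(A) = 21 (w(A) = 0 + 7*3 = 0 + 21 = 21)
H(p) = p**2
(-1)**2*(6 + ((((w(3) - 2) - 11) + H(7)) + 51)) = (-1)**2*(6 + ((((21 - 2) - 11) + 7**2) + 51)) = 1*(6 + (((19 - 11) + 49) + 51)) = 1*(6 + ((8 + 49) + 51)) = 1*(6 + (57 + 51)) = 1*(6 + 108) = 1*114 = 114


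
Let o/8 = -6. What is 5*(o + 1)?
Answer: -235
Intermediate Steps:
o = -48 (o = 8*(-6) = -48)
5*(o + 1) = 5*(-48 + 1) = 5*(-47) = -235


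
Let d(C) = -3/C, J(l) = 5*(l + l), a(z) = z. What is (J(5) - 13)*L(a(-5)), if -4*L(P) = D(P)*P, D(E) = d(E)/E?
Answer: -111/20 ≈ -5.5500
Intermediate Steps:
J(l) = 10*l (J(l) = 5*(2*l) = 10*l)
D(E) = -3/E² (D(E) = (-3/E)/E = -3/E²)
L(P) = 3/(4*P) (L(P) = -(-3/P²)*P/4 = -(-3)/(4*P) = 3/(4*P))
(J(5) - 13)*L(a(-5)) = (10*5 - 13)*((¾)/(-5)) = (50 - 13)*((¾)*(-⅕)) = 37*(-3/20) = -111/20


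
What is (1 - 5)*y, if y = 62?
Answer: -248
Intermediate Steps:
(1 - 5)*y = (1 - 5)*62 = -4*62 = -248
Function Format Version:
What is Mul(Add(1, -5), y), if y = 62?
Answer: -248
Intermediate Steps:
Mul(Add(1, -5), y) = Mul(Add(1, -5), 62) = Mul(-4, 62) = -248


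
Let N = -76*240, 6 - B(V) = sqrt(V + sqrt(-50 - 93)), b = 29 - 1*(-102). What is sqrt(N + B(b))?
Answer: sqrt(-18234 - sqrt(131 + I*sqrt(143))) ≈ 0.002 - 135.08*I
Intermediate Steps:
b = 131 (b = 29 + 102 = 131)
B(V) = 6 - sqrt(V + I*sqrt(143)) (B(V) = 6 - sqrt(V + sqrt(-50 - 93)) = 6 - sqrt(V + sqrt(-143)) = 6 - sqrt(V + I*sqrt(143)))
N = -18240
sqrt(N + B(b)) = sqrt(-18240 + (6 - sqrt(131 + I*sqrt(143)))) = sqrt(-18234 - sqrt(131 + I*sqrt(143)))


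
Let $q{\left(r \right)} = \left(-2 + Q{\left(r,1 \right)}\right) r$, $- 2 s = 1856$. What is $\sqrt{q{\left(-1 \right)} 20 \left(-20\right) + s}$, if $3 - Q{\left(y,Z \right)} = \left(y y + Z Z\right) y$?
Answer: $4 \sqrt{17} \approx 16.492$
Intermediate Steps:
$s = -928$ ($s = \left(- \frac{1}{2}\right) 1856 = -928$)
$Q{\left(y,Z \right)} = 3 - y \left(Z^{2} + y^{2}\right)$ ($Q{\left(y,Z \right)} = 3 - \left(y y + Z Z\right) y = 3 - \left(y^{2} + Z^{2}\right) y = 3 - \left(Z^{2} + y^{2}\right) y = 3 - y \left(Z^{2} + y^{2}\right)$)
$q{\left(r \right)} = r \left(1 - r - r^{3}\right)$ ($q{\left(r \right)} = \left(-2 - \left(-3 + r^{3} + r 1^{2}\right)\right) r = \left(-2 - \left(-3 + r^{3} + r 1\right)\right) r = \left(-2 - \left(-3 + r + r^{3}\right)\right) r = \left(1 - r - r^{3}\right) r = r \left(1 - r - r^{3}\right)$)
$\sqrt{q{\left(-1 \right)} 20 \left(-20\right) + s} = \sqrt{- (1 - -1 - \left(-1\right)^{3}) 20 \left(-20\right) - 928} = \sqrt{- (1 + 1 - -1) 20 \left(-20\right) - 928} = \sqrt{- (1 + 1 + 1) 20 \left(-20\right) - 928} = \sqrt{\left(-1\right) 3 \cdot 20 \left(-20\right) - 928} = \sqrt{\left(-3\right) 20 \left(-20\right) - 928} = \sqrt{\left(-60\right) \left(-20\right) - 928} = \sqrt{1200 - 928} = \sqrt{272} = 4 \sqrt{17}$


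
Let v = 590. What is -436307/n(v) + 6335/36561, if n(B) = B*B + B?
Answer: -218140779/202356430 ≈ -1.0780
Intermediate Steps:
n(B) = B + B² (n(B) = B² + B = B + B²)
-436307/n(v) + 6335/36561 = -436307*1/(590*(1 + 590)) + 6335/36561 = -436307/(590*591) + 6335*(1/36561) = -436307/348690 + 905/5223 = -218140779/202356430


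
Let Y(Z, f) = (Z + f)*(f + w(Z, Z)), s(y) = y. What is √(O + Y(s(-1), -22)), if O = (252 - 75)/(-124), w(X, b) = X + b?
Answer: √2116401/62 ≈ 23.464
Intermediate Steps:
Y(Z, f) = (Z + f)*(f + 2*Z) (Y(Z, f) = (Z + f)*(f + (Z + Z)) = (Z + f)*(f + 2*Z))
O = -177/124 (O = 177*(-1/124) = -177/124 ≈ -1.4274)
√(O + Y(s(-1), -22)) = √(-177/124 + ((-22)² + 2*(-1)² + 3*(-1)*(-22))) = √(-177/124 + (484 + 2*1 + 66)) = √(-177/124 + (484 + 2 + 66)) = √(-177/124 + 552) = √(68271/124) = √2116401/62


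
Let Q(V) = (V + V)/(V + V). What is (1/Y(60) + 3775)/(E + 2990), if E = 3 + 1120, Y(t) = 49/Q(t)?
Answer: 184976/201537 ≈ 0.91783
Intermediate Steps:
Q(V) = 1 (Q(V) = (2*V)/((2*V)) = (2*V)*(1/(2*V)) = 1)
Y(t) = 49 (Y(t) = 49/1 = 49*1 = 49)
E = 1123
(1/Y(60) + 3775)/(E + 2990) = (1/49 + 3775)/(1123 + 2990) = (1/49 + 3775)/4113 = (184976/49)*(1/4113) = 184976/201537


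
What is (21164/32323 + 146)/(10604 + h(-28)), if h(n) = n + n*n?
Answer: 2370161/183594640 ≈ 0.012910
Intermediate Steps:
h(n) = n + n²
(21164/32323 + 146)/(10604 + h(-28)) = (21164/32323 + 146)/(10604 - 28*(1 - 28)) = (21164*(1/32323) + 146)/(10604 - 28*(-27)) = (21164/32323 + 146)/(10604 + 756) = (4740322/32323)/11360 = (4740322/32323)*(1/11360) = 2370161/183594640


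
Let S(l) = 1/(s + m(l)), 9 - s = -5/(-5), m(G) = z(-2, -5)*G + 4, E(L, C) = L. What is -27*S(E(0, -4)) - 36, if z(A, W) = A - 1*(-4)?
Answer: -153/4 ≈ -38.250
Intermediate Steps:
z(A, W) = 4 + A (z(A, W) = A + 4 = 4 + A)
m(G) = 4 + 2*G (m(G) = (4 - 2)*G + 4 = 2*G + 4 = 4 + 2*G)
s = 8 (s = 9 - (-5)/(-5) = 9 - (-5)*(-1)/5 = 9 - 1*1 = 9 - 1 = 8)
S(l) = 1/(12 + 2*l) (S(l) = 1/(8 + (4 + 2*l)) = 1/(12 + 2*l))
-27*S(E(0, -4)) - 36 = -27/(2*(6 + 0)) - 36 = -27/(2*6) - 36 = -27*1/12 - 36 = -9/4 - 36 = -153/4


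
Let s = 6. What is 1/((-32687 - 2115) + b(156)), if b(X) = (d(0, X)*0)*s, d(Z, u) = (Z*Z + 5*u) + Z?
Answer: -1/34802 ≈ -2.8734e-5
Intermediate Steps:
d(Z, u) = Z + Z² + 5*u (d(Z, u) = (Z² + 5*u) + Z = Z + Z² + 5*u)
b(X) = 0 (b(X) = ((0 + 0² + 5*X)*0)*6 = ((0 + 0 + 5*X)*0)*6 = ((5*X)*0)*6 = 0*6 = 0)
1/((-32687 - 2115) + b(156)) = 1/((-32687 - 2115) + 0) = 1/(-34802 + 0) = 1/(-34802) = -1/34802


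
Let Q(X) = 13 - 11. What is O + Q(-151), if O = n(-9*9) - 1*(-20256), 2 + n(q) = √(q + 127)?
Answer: 20256 + √46 ≈ 20263.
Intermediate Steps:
Q(X) = 2
n(q) = -2 + √(127 + q) (n(q) = -2 + √(q + 127) = -2 + √(127 + q))
O = 20254 + √46 (O = (-2 + √(127 - 9*9)) - 1*(-20256) = (-2 + √(127 - 81)) + 20256 = (-2 + √46) + 20256 = 20254 + √46 ≈ 20261.)
O + Q(-151) = (20254 + √46) + 2 = 20256 + √46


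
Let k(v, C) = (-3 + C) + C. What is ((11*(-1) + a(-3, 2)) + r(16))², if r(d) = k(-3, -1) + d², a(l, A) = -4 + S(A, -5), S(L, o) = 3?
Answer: 57121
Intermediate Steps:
k(v, C) = -3 + 2*C
a(l, A) = -1 (a(l, A) = -4 + 3 = -1)
r(d) = -5 + d² (r(d) = (-3 + 2*(-1)) + d² = (-3 - 2) + d² = -5 + d²)
((11*(-1) + a(-3, 2)) + r(16))² = ((11*(-1) - 1) + (-5 + 16²))² = ((-11 - 1) + (-5 + 256))² = (-12 + 251)² = 239² = 57121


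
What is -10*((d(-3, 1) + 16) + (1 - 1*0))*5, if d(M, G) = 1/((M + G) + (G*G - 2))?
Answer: -2500/3 ≈ -833.33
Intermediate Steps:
d(M, G) = 1/(-2 + G + M + G²) (d(M, G) = 1/((G + M) + (G² - 2)) = 1/((G + M) + (-2 + G²)) = 1/(-2 + G + M + G²))
-10*((d(-3, 1) + 16) + (1 - 1*0))*5 = -10*((1/(-2 + 1 - 3 + 1²) + 16) + (1 - 1*0))*5 = -10*((1/(-2 + 1 - 3 + 1) + 16) + (1 + 0))*5 = -10*((1/(-3) + 16) + 1)*5 = -10*((-⅓ + 16) + 1)*5 = -10*(47/3 + 1)*5 = -10*50/3*5 = -500/3*5 = -2500/3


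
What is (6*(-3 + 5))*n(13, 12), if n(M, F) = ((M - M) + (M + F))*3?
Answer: 900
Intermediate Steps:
n(M, F) = 3*F + 3*M (n(M, F) = (0 + (F + M))*3 = (F + M)*3 = 3*F + 3*M)
(6*(-3 + 5))*n(13, 12) = (6*(-3 + 5))*(3*12 + 3*13) = (6*2)*(36 + 39) = 12*75 = 900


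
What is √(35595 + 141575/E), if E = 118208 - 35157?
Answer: 4*√15345447049870/83051 ≈ 188.67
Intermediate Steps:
E = 83051
√(35595 + 141575/E) = √(35595 + 141575/83051) = √(2956341920/83051) = 4*√15345447049870/83051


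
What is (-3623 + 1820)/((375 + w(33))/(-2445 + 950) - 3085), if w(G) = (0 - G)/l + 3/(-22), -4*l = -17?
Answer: 201622278/345010669 ≈ 0.58439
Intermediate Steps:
l = 17/4 (l = -¼*(-17) = 17/4 ≈ 4.2500)
w(G) = -3/22 - 4*G/17 (w(G) = (0 - G)/(17/4) + 3/(-22) = -G*(4/17) + 3*(-1/22) = -4*G/17 - 3/22 = -3/22 - 4*G/17)
(-3623 + 1820)/((375 + w(33))/(-2445 + 950) - 3085) = (-3623 + 1820)/((375 + (-3/22 - 4/17*33))/(-2445 + 950) - 3085) = -1803/((375 + (-3/22 - 132/17))/(-1495) - 3085) = -1803/((375 - 2955/374)*(-1/1495) - 3085) = -1803/((137295/374)*(-1/1495) - 3085) = -1803/(-27459/111826 - 3085) = -1803/(-345010669/111826) = -1803*(-111826/345010669) = 201622278/345010669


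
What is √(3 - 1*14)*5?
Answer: 5*I*√11 ≈ 16.583*I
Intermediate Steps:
√(3 - 1*14)*5 = √(3 - 14)*5 = √(-11)*5 = (I*√11)*5 = 5*I*√11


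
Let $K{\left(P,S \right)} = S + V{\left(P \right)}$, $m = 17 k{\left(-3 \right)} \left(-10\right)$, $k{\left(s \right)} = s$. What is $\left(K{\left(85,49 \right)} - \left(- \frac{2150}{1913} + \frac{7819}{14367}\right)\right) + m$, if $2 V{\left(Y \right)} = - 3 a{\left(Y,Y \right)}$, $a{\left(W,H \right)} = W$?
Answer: $\frac{23750615879}{54968142} \approx 432.08$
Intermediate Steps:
$V{\left(Y \right)} = - \frac{3 Y}{2}$ ($V{\left(Y \right)} = \frac{\left(-3\right) Y}{2} = - \frac{3 Y}{2}$)
$m = 510$ ($m = 17 \left(-3\right) \left(-10\right) = \left(-51\right) \left(-10\right) = 510$)
$K{\left(P,S \right)} = S - \frac{3 P}{2}$
$\left(K{\left(85,49 \right)} - \left(- \frac{2150}{1913} + \frac{7819}{14367}\right)\right) + m = \left(\left(49 - \frac{255}{2}\right) - \left(- \frac{2150}{1913} + \frac{7819}{14367}\right)\right) + 510 = \left(\left(49 - \frac{255}{2}\right) - - \frac{15931303}{27484071}\right) + 510 = \left(- \frac{157}{2} + \left(\frac{2150}{1913} - \frac{7819}{14367}\right)\right) + 510 = \left(- \frac{157}{2} + \frac{15931303}{27484071}\right) + 510 = - \frac{4283136541}{54968142} + 510 = \frac{23750615879}{54968142}$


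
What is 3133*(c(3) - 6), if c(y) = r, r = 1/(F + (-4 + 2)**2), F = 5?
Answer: -166049/9 ≈ -18450.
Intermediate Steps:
r = 1/9 (r = 1/(5 + (-4 + 2)**2) = 1/(5 + (-2)**2) = 1/(5 + 4) = 1/9 ≈ 0.11111)
c(y) = 1/9
3133*(c(3) - 6) = 3133*(1/9 - 6) = 3133*(-53/9) = -166049/9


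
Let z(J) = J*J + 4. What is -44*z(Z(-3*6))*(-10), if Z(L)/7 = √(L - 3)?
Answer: -451000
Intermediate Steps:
Z(L) = 7*√(-3 + L) (Z(L) = 7*√(L - 3) = 7*√(-3 + L))
z(J) = 4 + J² (z(J) = J² + 4 = 4 + J²)
-44*z(Z(-3*6))*(-10) = -44*(4 + (7*√(-3 - 3*6))²)*(-10) = -44*(4 + (7*√(-3 - 18))²)*(-10) = -44*(4 + (7*√(-21))²)*(-10) = -44*(4 + (7*(I*√21))²)*(-10) = -44*(4 + (7*I*√21)²)*(-10) = -44*(4 - 1029)*(-10) = -44*(-1025)*(-10) = 45100*(-10) = -451000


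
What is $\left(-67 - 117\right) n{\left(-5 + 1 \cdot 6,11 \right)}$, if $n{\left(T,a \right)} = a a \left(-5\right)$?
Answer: $111320$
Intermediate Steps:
$n{\left(T,a \right)} = - 5 a^{2}$ ($n{\left(T,a \right)} = a^{2} \left(-5\right) = - 5 a^{2}$)
$\left(-67 - 117\right) n{\left(-5 + 1 \cdot 6,11 \right)} = \left(-67 - 117\right) \left(- 5 \cdot 11^{2}\right) = - 184 \left(\left(-5\right) 121\right) = \left(-184\right) \left(-605\right) = 111320$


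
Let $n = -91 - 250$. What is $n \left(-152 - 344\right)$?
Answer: $169136$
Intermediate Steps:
$n = -341$
$n \left(-152 - 344\right) = - 341 \left(-152 - 344\right) = \left(-341\right) \left(-496\right) = 169136$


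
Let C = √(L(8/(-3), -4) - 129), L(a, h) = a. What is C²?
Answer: -395/3 ≈ -131.67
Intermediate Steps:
C = I*√1185/3 (C = √(8/(-3) - 129) = √(8*(-⅓) - 129) = √(-8/3 - 129) = √(-395/3) = I*√1185/3 ≈ 11.475*I)
C² = (I*√1185/3)² = -395/3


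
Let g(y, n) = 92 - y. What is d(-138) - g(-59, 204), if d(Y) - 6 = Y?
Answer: -283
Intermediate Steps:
d(Y) = 6 + Y
d(-138) - g(-59, 204) = (6 - 138) - (92 - 1*(-59)) = -132 - (92 + 59) = -132 - 1*151 = -132 - 151 = -283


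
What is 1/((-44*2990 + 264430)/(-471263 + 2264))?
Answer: -156333/44290 ≈ -3.5298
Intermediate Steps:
1/((-44*2990 + 264430)/(-471263 + 2264)) = 1/((-131560 + 264430)/(-468999)) = 1/(132870*(-1/468999)) = 1/(-44290/156333) = -156333/44290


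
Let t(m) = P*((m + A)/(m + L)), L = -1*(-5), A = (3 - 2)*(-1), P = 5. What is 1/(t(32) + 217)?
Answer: 37/8184 ≈ 0.0045210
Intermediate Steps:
A = -1 (A = 1*(-1) = -1)
L = 5
t(m) = 5*(-1 + m)/(5 + m) (t(m) = 5*((m - 1)/(m + 5)) = 5*((-1 + m)/(5 + m)) = 5*(-1 + m)/(5 + m))
1/(t(32) + 217) = 1/(5*(-1 + 32)/(5 + 32) + 217) = 1/(5*31/37 + 217) = 1/(5*(1/37)*31 + 217) = 1/(155/37 + 217) = 1/(8184/37) = 37/8184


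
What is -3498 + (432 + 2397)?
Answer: -669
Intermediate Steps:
-3498 + (432 + 2397) = -3498 + 2829 = -669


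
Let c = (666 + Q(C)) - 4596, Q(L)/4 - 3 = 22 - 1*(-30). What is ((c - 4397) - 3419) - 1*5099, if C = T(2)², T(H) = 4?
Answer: -16625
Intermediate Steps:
C = 16 (C = 4² = 16)
Q(L) = 220 (Q(L) = 12 + 4*(22 - 1*(-30)) = 12 + 4*(22 + 30) = 12 + 4*52 = 12 + 208 = 220)
c = -3710 (c = (666 + 220) - 4596 = 886 - 4596 = -3710)
((c - 4397) - 3419) - 1*5099 = ((-3710 - 4397) - 3419) - 1*5099 = (-8107 - 3419) - 5099 = -11526 - 5099 = -16625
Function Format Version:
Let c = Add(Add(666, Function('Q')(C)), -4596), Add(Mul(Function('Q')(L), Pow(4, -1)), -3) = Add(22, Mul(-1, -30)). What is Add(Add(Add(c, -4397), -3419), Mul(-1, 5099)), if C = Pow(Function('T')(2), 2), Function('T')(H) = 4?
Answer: -16625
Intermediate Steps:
C = 16 (C = Pow(4, 2) = 16)
Function('Q')(L) = 220 (Function('Q')(L) = Add(12, Mul(4, Add(22, Mul(-1, -30)))) = Add(12, Mul(4, Add(22, 30))) = Add(12, Mul(4, 52)) = Add(12, 208) = 220)
c = -3710 (c = Add(Add(666, 220), -4596) = Add(886, -4596) = -3710)
Add(Add(Add(c, -4397), -3419), Mul(-1, 5099)) = Add(Add(Add(-3710, -4397), -3419), Mul(-1, 5099)) = Add(Add(-8107, -3419), -5099) = Add(-11526, -5099) = -16625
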